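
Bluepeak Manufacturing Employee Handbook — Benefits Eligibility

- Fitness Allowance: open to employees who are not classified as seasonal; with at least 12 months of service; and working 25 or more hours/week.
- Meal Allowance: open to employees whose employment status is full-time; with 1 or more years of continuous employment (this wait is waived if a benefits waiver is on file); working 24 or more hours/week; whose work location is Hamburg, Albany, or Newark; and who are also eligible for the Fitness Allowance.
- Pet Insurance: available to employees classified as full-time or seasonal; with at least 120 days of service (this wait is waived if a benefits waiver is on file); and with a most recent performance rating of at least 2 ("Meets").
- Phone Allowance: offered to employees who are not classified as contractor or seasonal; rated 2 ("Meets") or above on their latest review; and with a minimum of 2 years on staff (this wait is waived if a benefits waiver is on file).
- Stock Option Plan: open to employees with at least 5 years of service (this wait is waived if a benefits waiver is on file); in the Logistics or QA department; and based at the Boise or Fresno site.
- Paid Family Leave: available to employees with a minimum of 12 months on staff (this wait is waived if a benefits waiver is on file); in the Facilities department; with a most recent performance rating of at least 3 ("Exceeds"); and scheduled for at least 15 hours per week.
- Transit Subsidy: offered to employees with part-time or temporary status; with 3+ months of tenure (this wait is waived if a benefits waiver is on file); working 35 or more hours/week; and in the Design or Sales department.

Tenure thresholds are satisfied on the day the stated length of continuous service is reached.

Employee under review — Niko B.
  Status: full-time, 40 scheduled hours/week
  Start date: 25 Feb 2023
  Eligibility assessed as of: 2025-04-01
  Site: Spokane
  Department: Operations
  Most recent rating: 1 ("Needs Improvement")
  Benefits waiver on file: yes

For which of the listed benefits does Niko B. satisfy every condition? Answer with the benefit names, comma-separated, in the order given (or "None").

Fitness Allowance

Service from 25 Feb 2023 to 2025-04-01: 766 days.
Fitness Allowance — status full-time ✓ (not excluded); service 766 days ≥ 12 months (≈360 days) ✓; 40 hrs/wk ≥ 25 ✓ → eligible.
Meal Allowance — status full-time ✓; benefits waiver on file ✓; 40 hrs/wk ≥ 24 ✓; site Spokane ✗ (not Hamburg, Albany, or Newark) → not eligible.
Pet Insurance — status full-time ✓; benefits waiver on file ✓; rating 1 < 2 ✗ → not eligible.
Phone Allowance — status full-time ✓ (not excluded); rating 1 < 2 ✗ → not eligible.
Stock Option Plan — benefits waiver on file ✓; dept Operations ✗ → not eligible.
Paid Family Leave — benefits waiver on file ✓; dept Operations ✗ → not eligible.
Transit Subsidy — status full-time ✗ (requires part-time or temporary) → not eligible.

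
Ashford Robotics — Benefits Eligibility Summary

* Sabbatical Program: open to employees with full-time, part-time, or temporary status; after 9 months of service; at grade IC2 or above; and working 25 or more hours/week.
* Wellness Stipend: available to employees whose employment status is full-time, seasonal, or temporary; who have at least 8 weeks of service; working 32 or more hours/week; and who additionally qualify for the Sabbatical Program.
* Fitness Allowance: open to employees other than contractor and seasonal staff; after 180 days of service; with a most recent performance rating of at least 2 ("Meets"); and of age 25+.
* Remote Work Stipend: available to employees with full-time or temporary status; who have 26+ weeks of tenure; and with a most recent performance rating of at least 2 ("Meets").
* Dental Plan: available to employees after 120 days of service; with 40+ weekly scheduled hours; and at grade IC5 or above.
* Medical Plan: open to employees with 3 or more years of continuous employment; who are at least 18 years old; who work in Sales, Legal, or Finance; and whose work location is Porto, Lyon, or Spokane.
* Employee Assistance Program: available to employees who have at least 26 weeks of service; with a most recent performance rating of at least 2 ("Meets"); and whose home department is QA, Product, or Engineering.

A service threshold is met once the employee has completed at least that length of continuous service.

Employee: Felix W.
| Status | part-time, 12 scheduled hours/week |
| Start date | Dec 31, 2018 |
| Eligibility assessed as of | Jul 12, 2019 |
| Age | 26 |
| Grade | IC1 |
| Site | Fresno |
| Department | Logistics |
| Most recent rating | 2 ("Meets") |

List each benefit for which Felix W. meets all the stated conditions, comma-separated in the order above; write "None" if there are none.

Service from Dec 31, 2018 to Jul 12, 2019: 193 days.
Sabbatical Program — status part-time ✓; service 193 days < 9 months (≈270 days) ✗ → not eligible.
Wellness Stipend — status part-time ✗ (requires full-time, seasonal, or temporary) → not eligible.
Fitness Allowance — status part-time ✓ (not excluded); service 193 days ≥ 180 days ✓; rating 2 ≥ 2 ✓; age 26 ≥ 25 ✓ → eligible.
Remote Work Stipend — status part-time ✗ (requires full-time or temporary) → not eligible.
Dental Plan — service 193 days ≥ 120 days ✓; 12 hrs/wk < 40 ✗ → not eligible.
Medical Plan — service 193 days < 3 years (≈1095 days) ✗ → not eligible.
Employee Assistance Program — service 193 days ≥ 26 weeks (≈182 days) ✓; rating 2 ≥ 2 ✓; dept Logistics ✗ → not eligible.

Fitness Allowance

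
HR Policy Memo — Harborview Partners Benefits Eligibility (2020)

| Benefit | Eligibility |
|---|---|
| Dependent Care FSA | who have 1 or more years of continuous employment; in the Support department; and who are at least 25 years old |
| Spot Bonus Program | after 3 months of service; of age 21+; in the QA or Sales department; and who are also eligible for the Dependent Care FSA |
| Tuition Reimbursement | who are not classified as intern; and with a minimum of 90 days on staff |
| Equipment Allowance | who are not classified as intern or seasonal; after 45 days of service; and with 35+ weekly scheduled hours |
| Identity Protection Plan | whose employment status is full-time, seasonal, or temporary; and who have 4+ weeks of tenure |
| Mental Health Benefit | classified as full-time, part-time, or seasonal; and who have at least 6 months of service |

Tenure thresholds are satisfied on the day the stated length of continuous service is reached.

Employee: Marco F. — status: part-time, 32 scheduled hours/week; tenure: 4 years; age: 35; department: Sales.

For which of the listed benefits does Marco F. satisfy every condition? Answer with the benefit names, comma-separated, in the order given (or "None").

Tuition Reimbursement, Mental Health Benefit

Dependent Care FSA — service 4 years ≥ 1 year ✓; dept Sales ✗ → not eligible.
Spot Bonus Program — service 4 years ≥ 3 months (≈90 days) ✓; age 35 ≥ 21 ✓; dept Sales ✓; not eligible for Dependent Care FSA ✗ → not eligible.
Tuition Reimbursement — status part-time ✓ (not excluded); service 4 years ≥ 90 days ✓ → eligible.
Equipment Allowance — status part-time ✓ (not excluded); service 4 years ≥ 45 days ✓; 32 hrs/wk < 35 ✗ → not eligible.
Identity Protection Plan — status part-time ✗ (requires full-time, seasonal, or temporary) → not eligible.
Mental Health Benefit — status part-time ✓; service 4 years ≥ 6 months (≈180 days) ✓ → eligible.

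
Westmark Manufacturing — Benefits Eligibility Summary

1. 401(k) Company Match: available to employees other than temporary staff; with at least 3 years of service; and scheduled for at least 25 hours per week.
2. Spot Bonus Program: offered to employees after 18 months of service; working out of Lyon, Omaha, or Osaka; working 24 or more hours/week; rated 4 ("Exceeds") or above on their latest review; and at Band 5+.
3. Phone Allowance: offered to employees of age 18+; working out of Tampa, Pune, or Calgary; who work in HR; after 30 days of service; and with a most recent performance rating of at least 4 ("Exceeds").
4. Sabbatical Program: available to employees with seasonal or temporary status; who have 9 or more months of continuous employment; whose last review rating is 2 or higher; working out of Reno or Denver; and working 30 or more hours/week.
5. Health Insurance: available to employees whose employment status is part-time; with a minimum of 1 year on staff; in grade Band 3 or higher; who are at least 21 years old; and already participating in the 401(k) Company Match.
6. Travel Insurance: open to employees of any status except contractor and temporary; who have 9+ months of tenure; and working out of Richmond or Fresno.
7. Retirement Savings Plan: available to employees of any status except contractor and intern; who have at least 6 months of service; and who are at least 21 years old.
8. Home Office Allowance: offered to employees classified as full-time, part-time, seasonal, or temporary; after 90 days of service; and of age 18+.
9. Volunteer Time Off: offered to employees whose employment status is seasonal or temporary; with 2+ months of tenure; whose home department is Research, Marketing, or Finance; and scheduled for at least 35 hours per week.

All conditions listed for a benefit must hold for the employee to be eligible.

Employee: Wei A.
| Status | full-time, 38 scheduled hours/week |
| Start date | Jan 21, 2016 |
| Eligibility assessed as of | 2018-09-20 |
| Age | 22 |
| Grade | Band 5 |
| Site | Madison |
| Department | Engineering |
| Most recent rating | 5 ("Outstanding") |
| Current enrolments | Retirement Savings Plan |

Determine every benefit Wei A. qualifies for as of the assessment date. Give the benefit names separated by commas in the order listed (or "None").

Retirement Savings Plan, Home Office Allowance

Service from Jan 21, 2016 to 2018-09-20: 973 days.
401(k) Company Match — status full-time ✓ (not excluded); service 973 days < 3 years (≈1095 days) ✗ → not eligible.
Spot Bonus Program — service 973 days ≥ 18 months (≈540 days) ✓; site Madison ✗ (not Lyon, Omaha, or Osaka) → not eligible.
Phone Allowance — age 22 ≥ 18 ✓; site Madison ✗ (not Tampa, Pune, or Calgary) → not eligible.
Sabbatical Program — status full-time ✗ (requires seasonal or temporary) → not eligible.
Health Insurance — status full-time ✗ (requires part-time) → not eligible.
Travel Insurance — status full-time ✓ (not excluded); service 973 days ≥ 9 months (≈270 days) ✓; site Madison ✗ (not Richmond or Fresno) → not eligible.
Retirement Savings Plan — status full-time ✓ (not excluded); service 973 days ≥ 6 months (≈180 days) ✓; age 22 ≥ 21 ✓ → eligible.
Home Office Allowance — status full-time ✓; service 973 days ≥ 90 days ✓; age 22 ≥ 18 ✓ → eligible.
Volunteer Time Off — status full-time ✗ (requires seasonal or temporary) → not eligible.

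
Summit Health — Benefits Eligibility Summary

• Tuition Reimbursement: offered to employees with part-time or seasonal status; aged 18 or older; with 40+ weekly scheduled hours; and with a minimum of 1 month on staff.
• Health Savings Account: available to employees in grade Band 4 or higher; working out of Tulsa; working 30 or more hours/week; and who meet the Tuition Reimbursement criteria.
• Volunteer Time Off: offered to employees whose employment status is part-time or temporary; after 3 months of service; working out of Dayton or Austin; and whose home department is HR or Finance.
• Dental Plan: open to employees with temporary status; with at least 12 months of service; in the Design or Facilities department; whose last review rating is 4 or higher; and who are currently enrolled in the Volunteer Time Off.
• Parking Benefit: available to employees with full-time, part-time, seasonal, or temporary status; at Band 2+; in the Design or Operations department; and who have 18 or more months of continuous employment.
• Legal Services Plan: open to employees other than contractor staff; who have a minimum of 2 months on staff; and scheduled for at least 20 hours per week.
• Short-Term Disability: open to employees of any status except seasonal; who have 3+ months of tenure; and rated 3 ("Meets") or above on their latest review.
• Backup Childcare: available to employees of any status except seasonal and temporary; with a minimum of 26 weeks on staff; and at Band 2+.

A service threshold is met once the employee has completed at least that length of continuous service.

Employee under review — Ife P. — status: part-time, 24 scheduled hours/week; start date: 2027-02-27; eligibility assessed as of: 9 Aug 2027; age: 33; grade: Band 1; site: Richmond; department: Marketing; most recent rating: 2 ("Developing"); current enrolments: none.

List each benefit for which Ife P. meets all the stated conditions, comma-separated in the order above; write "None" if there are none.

Legal Services Plan

Service from 2027-02-27 to 9 Aug 2027: 163 days.
Tuition Reimbursement — status part-time ✓; age 33 ≥ 18 ✓; 24 hrs/wk < 40 ✗ → not eligible.
Health Savings Account — grade Band 1 < Band 4 ✗ → not eligible.
Volunteer Time Off — status part-time ✓; service 163 days ≥ 3 months (≈90 days) ✓; site Richmond ✗ (not Dayton or Austin) → not eligible.
Dental Plan — status part-time ✗ (requires temporary) → not eligible.
Parking Benefit — status part-time ✓; grade Band 1 < Band 2 ✗ → not eligible.
Legal Services Plan — status part-time ✓ (not excluded); service 163 days ≥ 2 months (≈60 days) ✓; 24 hrs/wk ≥ 20 ✓ → eligible.
Short-Term Disability — status part-time ✓ (not excluded); service 163 days ≥ 3 months (≈90 days) ✓; rating 2 < 3 ✗ → not eligible.
Backup Childcare — status part-time ✓ (not excluded); service 163 days < 26 weeks (≈182 days) ✗ → not eligible.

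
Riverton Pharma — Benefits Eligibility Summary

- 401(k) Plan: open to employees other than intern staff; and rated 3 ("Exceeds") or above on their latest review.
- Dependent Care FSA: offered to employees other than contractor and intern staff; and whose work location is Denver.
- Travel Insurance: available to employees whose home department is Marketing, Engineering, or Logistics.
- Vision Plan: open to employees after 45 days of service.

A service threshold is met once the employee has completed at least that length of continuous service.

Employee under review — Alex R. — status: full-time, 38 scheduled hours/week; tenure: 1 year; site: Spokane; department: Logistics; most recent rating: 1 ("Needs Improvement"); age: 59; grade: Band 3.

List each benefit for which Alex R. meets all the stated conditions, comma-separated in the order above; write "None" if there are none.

401(k) Plan — status full-time ✓ (not excluded); rating 1 < 3 ✗ → not eligible.
Dependent Care FSA — status full-time ✓ (not excluded); site Spokane ✗ (not Denver) → not eligible.
Travel Insurance — dept Logistics ✓ → eligible.
Vision Plan — service 1 year ≥ 45 days ✓ → eligible.

Travel Insurance, Vision Plan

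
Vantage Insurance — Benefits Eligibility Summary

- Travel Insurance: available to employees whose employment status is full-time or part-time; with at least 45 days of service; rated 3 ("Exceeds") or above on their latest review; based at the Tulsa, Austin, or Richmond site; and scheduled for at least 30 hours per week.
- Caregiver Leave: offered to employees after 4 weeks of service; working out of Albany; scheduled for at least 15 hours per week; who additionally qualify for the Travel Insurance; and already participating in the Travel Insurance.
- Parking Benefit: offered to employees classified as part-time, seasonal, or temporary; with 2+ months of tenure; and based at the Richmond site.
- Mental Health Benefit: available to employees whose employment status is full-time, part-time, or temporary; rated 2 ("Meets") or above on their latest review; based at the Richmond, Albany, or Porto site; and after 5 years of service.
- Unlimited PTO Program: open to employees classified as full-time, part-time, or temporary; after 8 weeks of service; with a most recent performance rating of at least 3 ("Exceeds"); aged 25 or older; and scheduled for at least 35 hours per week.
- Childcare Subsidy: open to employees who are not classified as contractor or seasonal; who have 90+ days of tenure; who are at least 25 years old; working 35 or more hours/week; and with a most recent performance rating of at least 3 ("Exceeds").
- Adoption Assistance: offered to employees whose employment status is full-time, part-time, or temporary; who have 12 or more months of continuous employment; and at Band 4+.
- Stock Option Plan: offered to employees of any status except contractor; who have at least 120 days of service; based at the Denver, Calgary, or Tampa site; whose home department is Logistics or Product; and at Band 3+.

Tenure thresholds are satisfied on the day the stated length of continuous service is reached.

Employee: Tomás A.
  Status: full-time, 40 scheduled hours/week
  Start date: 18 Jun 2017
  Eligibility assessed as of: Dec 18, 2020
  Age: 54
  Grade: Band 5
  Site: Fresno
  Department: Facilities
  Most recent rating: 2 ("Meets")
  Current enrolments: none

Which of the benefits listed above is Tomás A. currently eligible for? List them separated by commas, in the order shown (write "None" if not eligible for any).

Adoption Assistance

Service from 18 Jun 2017 to Dec 18, 2020: 1279 days.
Travel Insurance — status full-time ✓; service 1279 days ≥ 45 days ✓; rating 2 < 3 ✗ → not eligible.
Caregiver Leave — service 1279 days ≥ 4 weeks (≈28 days) ✓; site Fresno ✗ (not Albany) → not eligible.
Parking Benefit — status full-time ✗ (requires part-time, seasonal, or temporary) → not eligible.
Mental Health Benefit — status full-time ✓; rating 2 ≥ 2 ✓; site Fresno ✗ (not Richmond, Albany, or Porto) → not eligible.
Unlimited PTO Program — status full-time ✓; service 1279 days ≥ 8 weeks (≈56 days) ✓; rating 2 < 3 ✗ → not eligible.
Childcare Subsidy — status full-time ✓ (not excluded); service 1279 days ≥ 90 days ✓; age 54 ≥ 25 ✓; 40 hrs/wk ≥ 35 ✓; rating 2 < 3 ✗ → not eligible.
Adoption Assistance — status full-time ✓; service 1279 days ≥ 12 months (≈360 days) ✓; grade Band 5 ≥ Band 4 ✓ → eligible.
Stock Option Plan — status full-time ✓ (not excluded); service 1279 days ≥ 120 days ✓; site Fresno ✗ (not Denver, Calgary, or Tampa) → not eligible.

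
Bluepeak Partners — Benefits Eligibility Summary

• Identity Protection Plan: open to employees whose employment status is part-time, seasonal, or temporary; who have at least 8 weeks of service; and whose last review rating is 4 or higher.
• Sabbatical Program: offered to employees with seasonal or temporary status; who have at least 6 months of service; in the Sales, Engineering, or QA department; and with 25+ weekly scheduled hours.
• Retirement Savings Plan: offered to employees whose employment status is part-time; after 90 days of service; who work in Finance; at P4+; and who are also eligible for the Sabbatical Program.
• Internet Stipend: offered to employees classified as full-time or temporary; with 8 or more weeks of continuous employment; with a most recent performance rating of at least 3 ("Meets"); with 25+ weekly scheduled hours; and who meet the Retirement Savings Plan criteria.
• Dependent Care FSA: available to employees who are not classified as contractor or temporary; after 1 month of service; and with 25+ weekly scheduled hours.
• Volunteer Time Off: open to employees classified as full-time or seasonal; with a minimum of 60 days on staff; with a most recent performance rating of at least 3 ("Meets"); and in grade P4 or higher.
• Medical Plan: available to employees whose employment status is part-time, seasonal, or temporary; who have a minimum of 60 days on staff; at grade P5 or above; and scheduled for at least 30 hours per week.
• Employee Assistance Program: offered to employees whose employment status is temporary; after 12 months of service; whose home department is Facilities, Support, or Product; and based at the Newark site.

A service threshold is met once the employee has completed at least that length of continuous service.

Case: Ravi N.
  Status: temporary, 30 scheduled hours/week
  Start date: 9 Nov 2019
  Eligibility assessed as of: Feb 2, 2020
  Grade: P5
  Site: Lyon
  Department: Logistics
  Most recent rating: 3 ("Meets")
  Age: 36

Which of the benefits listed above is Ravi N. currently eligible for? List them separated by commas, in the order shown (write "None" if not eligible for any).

Medical Plan

Service from 9 Nov 2019 to Feb 2, 2020: 85 days.
Identity Protection Plan — status temporary ✓; service 85 days ≥ 8 weeks (≈56 days) ✓; rating 3 < 4 ✗ → not eligible.
Sabbatical Program — status temporary ✓; service 85 days < 6 months (≈180 days) ✗ → not eligible.
Retirement Savings Plan — status temporary ✗ (requires part-time) → not eligible.
Internet Stipend — status temporary ✓; service 85 days ≥ 8 weeks (≈56 days) ✓; rating 3 ≥ 3 ✓; 30 hrs/wk ≥ 25 ✓; not eligible for Retirement Savings Plan ✗ → not eligible.
Dependent Care FSA — status temporary ✗ (excluded) → not eligible.
Volunteer Time Off — status temporary ✗ (requires full-time or seasonal) → not eligible.
Medical Plan — status temporary ✓; service 85 days ≥ 60 days ✓; grade P5 ≥ P5 ✓; 30 hrs/wk ≥ 30 ✓ → eligible.
Employee Assistance Program — status temporary ✓; service 85 days < 12 months (≈360 days) ✗ → not eligible.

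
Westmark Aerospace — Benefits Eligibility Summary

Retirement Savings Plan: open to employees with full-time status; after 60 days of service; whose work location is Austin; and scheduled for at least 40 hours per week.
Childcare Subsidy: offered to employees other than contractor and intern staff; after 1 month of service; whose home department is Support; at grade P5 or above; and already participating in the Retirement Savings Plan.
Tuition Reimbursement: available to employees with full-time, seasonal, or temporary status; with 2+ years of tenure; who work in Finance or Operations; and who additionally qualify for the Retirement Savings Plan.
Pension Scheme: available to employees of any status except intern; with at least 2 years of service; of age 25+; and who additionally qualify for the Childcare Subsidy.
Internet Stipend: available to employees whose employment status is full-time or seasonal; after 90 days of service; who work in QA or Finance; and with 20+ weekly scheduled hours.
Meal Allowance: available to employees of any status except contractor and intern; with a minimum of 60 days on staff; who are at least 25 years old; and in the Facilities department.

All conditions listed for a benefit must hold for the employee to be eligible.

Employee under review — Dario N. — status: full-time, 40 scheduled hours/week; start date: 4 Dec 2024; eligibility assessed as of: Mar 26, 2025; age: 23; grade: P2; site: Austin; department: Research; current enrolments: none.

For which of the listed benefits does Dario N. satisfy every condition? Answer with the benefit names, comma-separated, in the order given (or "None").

Retirement Savings Plan

Service from 4 Dec 2024 to Mar 26, 2025: 112 days.
Retirement Savings Plan — status full-time ✓; service 112 days ≥ 60 days ✓; site Austin ✓; 40 hrs/wk ≥ 40 ✓ → eligible.
Childcare Subsidy — status full-time ✓ (not excluded); service 112 days ≥ 1 month (≈30 days) ✓; dept Research ✗ → not eligible.
Tuition Reimbursement — status full-time ✓; service 112 days < 2 years (≈730 days) ✗ → not eligible.
Pension Scheme — status full-time ✓ (not excluded); service 112 days < 2 years (≈730 days) ✗ → not eligible.
Internet Stipend — status full-time ✓; service 112 days ≥ 90 days ✓; dept Research ✗ → not eligible.
Meal Allowance — status full-time ✓ (not excluded); service 112 days ≥ 60 days ✓; age 23 < 25 ✗ → not eligible.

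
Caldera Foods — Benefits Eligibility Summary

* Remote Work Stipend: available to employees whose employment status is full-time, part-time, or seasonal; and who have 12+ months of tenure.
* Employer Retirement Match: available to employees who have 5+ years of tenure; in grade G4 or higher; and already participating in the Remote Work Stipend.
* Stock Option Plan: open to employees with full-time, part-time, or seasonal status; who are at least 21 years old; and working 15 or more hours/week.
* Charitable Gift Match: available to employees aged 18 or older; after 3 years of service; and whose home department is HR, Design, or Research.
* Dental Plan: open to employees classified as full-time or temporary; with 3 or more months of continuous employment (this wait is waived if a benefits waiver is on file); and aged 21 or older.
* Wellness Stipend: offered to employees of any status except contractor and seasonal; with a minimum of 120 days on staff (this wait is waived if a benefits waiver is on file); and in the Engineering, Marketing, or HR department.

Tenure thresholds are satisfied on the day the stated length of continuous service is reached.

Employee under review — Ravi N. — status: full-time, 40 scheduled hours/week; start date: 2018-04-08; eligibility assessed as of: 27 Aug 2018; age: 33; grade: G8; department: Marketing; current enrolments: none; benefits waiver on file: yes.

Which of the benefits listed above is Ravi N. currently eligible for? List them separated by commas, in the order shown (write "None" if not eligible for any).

Stock Option Plan, Dental Plan, Wellness Stipend

Service from 2018-04-08 to 27 Aug 2018: 141 days.
Remote Work Stipend — status full-time ✓; service 141 days < 12 months (≈360 days) ✗ → not eligible.
Employer Retirement Match — service 141 days < 5 years (≈1825 days) ✗ → not eligible.
Stock Option Plan — status full-time ✓; age 33 ≥ 21 ✓; 40 hrs/wk ≥ 15 ✓ → eligible.
Charitable Gift Match — age 33 ≥ 18 ✓; service 141 days < 3 years (≈1095 days) ✗ → not eligible.
Dental Plan — status full-time ✓; benefits waiver on file ✓; age 33 ≥ 21 ✓ → eligible.
Wellness Stipend — status full-time ✓ (not excluded); benefits waiver on file ✓; dept Marketing ✓ → eligible.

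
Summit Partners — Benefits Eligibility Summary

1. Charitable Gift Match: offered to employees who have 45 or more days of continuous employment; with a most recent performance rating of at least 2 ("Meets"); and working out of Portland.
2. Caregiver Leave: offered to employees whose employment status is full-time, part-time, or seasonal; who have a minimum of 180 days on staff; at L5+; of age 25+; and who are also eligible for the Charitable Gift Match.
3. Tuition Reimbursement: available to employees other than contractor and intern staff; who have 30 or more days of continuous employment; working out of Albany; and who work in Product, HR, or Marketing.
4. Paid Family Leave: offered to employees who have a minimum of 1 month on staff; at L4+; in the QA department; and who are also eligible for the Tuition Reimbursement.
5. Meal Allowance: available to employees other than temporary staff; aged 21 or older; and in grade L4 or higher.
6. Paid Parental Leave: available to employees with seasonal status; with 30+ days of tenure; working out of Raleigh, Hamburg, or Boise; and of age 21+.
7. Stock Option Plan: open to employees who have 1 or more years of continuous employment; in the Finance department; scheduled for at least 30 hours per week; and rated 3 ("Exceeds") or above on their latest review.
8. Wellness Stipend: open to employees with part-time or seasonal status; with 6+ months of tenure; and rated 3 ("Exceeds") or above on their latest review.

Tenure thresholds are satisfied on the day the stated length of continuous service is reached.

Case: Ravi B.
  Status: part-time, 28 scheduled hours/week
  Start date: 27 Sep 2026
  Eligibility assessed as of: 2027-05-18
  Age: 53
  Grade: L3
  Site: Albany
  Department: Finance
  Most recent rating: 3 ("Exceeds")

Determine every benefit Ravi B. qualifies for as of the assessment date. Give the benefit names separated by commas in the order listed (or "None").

Service from 27 Sep 2026 to 2027-05-18: 233 days.
Charitable Gift Match — service 233 days ≥ 45 days ✓; rating 3 ≥ 2 ✓; site Albany ✗ (not Portland) → not eligible.
Caregiver Leave — status part-time ✓; service 233 days ≥ 180 days ✓; grade L3 < L5 ✗ → not eligible.
Tuition Reimbursement — status part-time ✓ (not excluded); service 233 days ≥ 30 days ✓; site Albany ✓; dept Finance ✗ → not eligible.
Paid Family Leave — service 233 days ≥ 1 month (≈30 days) ✓; grade L3 < L4 ✗ → not eligible.
Meal Allowance — status part-time ✓ (not excluded); age 53 ≥ 21 ✓; grade L3 < L4 ✗ → not eligible.
Paid Parental Leave — status part-time ✗ (requires seasonal) → not eligible.
Stock Option Plan — service 233 days < 1 year (≈365 days) ✗ → not eligible.
Wellness Stipend — status part-time ✓; service 233 days ≥ 6 months (≈180 days) ✓; rating 3 ≥ 3 ✓ → eligible.

Wellness Stipend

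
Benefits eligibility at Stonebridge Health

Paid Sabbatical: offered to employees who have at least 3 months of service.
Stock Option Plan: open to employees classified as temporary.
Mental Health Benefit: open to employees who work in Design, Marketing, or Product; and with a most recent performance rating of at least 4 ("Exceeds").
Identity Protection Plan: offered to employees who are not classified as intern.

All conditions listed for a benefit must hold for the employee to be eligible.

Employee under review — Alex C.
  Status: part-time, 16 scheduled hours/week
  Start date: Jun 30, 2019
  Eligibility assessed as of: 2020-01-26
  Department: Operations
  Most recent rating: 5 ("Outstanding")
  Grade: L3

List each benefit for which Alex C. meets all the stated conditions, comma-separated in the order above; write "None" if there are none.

Paid Sabbatical, Identity Protection Plan

Service from Jun 30, 2019 to 2020-01-26: 210 days.
Paid Sabbatical — service 210 days ≥ 3 months (≈90 days) ✓ → eligible.
Stock Option Plan — status part-time ✗ (requires temporary) → not eligible.
Mental Health Benefit — dept Operations ✗ → not eligible.
Identity Protection Plan — status part-time ✓ (not excluded) → eligible.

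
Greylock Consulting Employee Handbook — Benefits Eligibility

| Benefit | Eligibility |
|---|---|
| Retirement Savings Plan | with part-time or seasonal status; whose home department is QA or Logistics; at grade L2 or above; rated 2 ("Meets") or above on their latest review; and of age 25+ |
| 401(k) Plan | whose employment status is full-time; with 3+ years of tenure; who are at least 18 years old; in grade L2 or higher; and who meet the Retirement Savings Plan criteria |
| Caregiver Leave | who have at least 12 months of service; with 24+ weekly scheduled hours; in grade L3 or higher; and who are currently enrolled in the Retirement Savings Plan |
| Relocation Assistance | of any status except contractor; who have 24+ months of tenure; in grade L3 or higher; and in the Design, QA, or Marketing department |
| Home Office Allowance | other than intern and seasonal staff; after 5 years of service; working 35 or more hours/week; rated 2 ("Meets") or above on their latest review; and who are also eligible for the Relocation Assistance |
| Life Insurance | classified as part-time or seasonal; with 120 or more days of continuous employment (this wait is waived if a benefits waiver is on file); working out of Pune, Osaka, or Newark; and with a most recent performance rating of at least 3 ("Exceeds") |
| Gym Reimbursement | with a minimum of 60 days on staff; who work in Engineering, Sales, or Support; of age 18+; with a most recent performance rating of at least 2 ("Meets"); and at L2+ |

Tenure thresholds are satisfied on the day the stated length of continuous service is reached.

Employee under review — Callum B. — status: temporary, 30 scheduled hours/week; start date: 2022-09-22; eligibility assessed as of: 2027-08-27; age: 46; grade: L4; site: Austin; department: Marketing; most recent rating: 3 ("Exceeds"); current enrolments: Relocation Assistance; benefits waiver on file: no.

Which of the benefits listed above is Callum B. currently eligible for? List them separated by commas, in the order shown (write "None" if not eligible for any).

Relocation Assistance

Service from 2022-09-22 to 2027-08-27: 1800 days.
Retirement Savings Plan — status temporary ✗ (requires part-time or seasonal) → not eligible.
401(k) Plan — status temporary ✗ (requires full-time) → not eligible.
Caregiver Leave — service 1800 days ≥ 12 months (≈360 days) ✓; 30 hrs/wk ≥ 24 ✓; grade L4 ≥ L3 ✓; not enrolled in Retirement Savings Plan ✗ → not eligible.
Relocation Assistance — status temporary ✓ (not excluded); service 1800 days ≥ 24 months (≈720 days) ✓; grade L4 ≥ L3 ✓; dept Marketing ✓ → eligible.
Home Office Allowance — status temporary ✓ (not excluded); service 1800 days < 5 years (≈1825 days) ✗ → not eligible.
Life Insurance — status temporary ✗ (requires part-time or seasonal) → not eligible.
Gym Reimbursement — service 1800 days ≥ 60 days ✓; dept Marketing ✗ → not eligible.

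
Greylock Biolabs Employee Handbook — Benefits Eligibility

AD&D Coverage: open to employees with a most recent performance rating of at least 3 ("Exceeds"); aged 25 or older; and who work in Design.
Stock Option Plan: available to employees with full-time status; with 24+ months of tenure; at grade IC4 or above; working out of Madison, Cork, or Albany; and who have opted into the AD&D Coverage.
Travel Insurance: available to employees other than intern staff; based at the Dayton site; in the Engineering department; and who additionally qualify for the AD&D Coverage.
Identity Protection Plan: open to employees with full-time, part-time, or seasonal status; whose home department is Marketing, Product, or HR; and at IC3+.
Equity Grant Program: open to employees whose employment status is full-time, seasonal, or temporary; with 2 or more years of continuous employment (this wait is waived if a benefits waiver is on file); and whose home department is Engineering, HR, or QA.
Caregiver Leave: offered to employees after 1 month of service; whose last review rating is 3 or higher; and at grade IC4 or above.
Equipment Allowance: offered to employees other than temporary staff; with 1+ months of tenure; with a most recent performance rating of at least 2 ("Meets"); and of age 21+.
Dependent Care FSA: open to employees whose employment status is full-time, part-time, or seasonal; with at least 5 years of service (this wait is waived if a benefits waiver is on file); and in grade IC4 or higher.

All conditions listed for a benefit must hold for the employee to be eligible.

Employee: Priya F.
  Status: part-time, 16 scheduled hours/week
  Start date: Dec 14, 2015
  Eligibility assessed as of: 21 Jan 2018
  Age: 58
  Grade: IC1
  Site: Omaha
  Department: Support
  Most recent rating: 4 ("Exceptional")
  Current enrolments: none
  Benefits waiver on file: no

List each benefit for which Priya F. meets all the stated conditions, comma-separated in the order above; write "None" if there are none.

Service from Dec 14, 2015 to 21 Jan 2018: 769 days.
AD&D Coverage — rating 4 ≥ 3 ✓; age 58 ≥ 25 ✓; dept Support ✗ → not eligible.
Stock Option Plan — status part-time ✗ (requires full-time) → not eligible.
Travel Insurance — status part-time ✓ (not excluded); site Omaha ✗ (not Dayton) → not eligible.
Identity Protection Plan — status part-time ✓; dept Support ✗ → not eligible.
Equity Grant Program — status part-time ✗ (requires full-time, seasonal, or temporary) → not eligible.
Caregiver Leave — service 769 days ≥ 1 month (≈30 days) ✓; rating 4 ≥ 3 ✓; grade IC1 < IC4 ✗ → not eligible.
Equipment Allowance — status part-time ✓ (not excluded); service 769 days ≥ 1 month (≈30 days) ✓; rating 4 ≥ 2 ✓; age 58 ≥ 21 ✓ → eligible.
Dependent Care FSA — status part-time ✓; no waiver, service 769 days < 5 years (≈1825 days) ✗ → not eligible.

Equipment Allowance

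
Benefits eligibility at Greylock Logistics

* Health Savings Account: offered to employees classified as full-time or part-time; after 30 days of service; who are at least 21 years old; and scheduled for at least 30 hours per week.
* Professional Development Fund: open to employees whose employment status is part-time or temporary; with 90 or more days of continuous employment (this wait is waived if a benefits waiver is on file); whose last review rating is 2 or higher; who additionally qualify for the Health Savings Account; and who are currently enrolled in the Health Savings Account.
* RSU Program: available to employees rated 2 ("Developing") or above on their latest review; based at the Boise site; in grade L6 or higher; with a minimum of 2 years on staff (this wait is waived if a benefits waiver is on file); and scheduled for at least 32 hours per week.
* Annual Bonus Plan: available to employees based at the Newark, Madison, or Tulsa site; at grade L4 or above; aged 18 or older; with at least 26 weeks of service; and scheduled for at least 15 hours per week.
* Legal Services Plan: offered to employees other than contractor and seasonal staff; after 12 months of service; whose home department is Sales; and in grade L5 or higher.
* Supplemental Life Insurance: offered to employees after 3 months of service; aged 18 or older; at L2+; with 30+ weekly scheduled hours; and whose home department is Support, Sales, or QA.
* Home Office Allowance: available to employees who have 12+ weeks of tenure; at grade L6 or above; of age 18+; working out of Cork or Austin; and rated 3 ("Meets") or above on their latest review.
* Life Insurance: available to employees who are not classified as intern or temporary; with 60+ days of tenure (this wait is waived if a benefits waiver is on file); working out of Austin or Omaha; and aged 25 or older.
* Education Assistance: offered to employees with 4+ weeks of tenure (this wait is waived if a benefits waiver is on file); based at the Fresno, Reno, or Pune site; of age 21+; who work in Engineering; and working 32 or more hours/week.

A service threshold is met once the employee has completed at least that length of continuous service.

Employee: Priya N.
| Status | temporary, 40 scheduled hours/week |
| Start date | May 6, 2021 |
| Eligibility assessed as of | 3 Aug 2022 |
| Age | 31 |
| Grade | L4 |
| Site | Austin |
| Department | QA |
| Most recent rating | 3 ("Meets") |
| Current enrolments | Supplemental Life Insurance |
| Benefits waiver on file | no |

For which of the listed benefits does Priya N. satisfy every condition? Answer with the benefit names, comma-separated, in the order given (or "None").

Service from May 6, 2021 to 3 Aug 2022: 454 days.
Health Savings Account — status temporary ✗ (requires full-time or part-time) → not eligible.
Professional Development Fund — status temporary ✓; no waiver, service 454 days ≥ 90 days ✓; rating 3 ≥ 2 ✓; not eligible for Health Savings Account ✗ → not eligible.
RSU Program — rating 3 ≥ 2 ✓; site Austin ✗ (not Boise) → not eligible.
Annual Bonus Plan — site Austin ✗ (not Newark, Madison, or Tulsa) → not eligible.
Legal Services Plan — status temporary ✓ (not excluded); service 454 days ≥ 12 months (≈360 days) ✓; dept QA ✗ → not eligible.
Supplemental Life Insurance — service 454 days ≥ 3 months (≈90 days) ✓; age 31 ≥ 18 ✓; grade L4 ≥ L2 ✓; 40 hrs/wk ≥ 30 ✓; dept QA ✓ → eligible.
Home Office Allowance — service 454 days ≥ 12 weeks (≈84 days) ✓; grade L4 < L6 ✗ → not eligible.
Life Insurance — status temporary ✗ (excluded) → not eligible.
Education Assistance — no waiver, service 454 days ≥ 4 weeks (≈28 days) ✓; site Austin ✗ (not Fresno, Reno, or Pune) → not eligible.

Supplemental Life Insurance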